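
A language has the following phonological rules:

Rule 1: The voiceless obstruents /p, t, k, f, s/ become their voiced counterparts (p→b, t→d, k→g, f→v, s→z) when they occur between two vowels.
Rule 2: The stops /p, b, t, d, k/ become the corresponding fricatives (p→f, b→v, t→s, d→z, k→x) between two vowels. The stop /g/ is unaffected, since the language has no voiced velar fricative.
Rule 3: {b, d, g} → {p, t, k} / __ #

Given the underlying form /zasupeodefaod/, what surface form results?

zazuveozevaot

Rule 1 (intervocalic voicing): /s/ is a voiceless obstruent between vowels /a/ and /u/, so it voices to [z]. /p/ is a voiceless obstruent between vowels /u/ and /e/, so it voices to [b]. /f/ is a voiceless obstruent between vowels /e/ and /a/, so it voices to [v]. /zasupeodefaod/ → zazubeodevaod.
Rule 2 (intervocalic spirantization): /b/ is a stop between vowels /u/ and /e/, so it spirantizes to the fricative [v]. /d/ is a stop between vowels /o/ and /e/, so it spirantizes to the fricative [z]. /zazubeodevaod/ → zazuveozevaod.
Rule 3 (final devoicing): /d/ is a voiced stop in word-final position, so it devoices to [t]. /zazuveozevaod/ → zazuveozevaot.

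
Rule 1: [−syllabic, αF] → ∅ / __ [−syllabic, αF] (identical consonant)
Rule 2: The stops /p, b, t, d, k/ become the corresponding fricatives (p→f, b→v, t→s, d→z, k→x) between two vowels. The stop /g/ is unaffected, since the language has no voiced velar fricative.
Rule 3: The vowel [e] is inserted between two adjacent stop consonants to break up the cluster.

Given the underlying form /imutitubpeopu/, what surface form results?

imusisubepeofu

Rule 1 (degemination): no segment meets the environment; /imutitubpeopu/ is unchanged.
Rule 2 (intervocalic spirantization): /t/ is a stop between vowels /u/ and /i/, so it spirantizes to the fricative [s]. /t/ is a stop between vowels /i/ and /u/, so it spirantizes to the fricative [s]. /p/ is a stop between vowels /o/ and /u/, so it spirantizes to the fricative [f]. /imutitubpeopu/ → imusisubpeofu.
Rule 3 (stop-cluster e-epenthesis): /b/ and /p/ form a stop–stop cluster, so [e] is inserted between them. /imusisubpeofu/ → imusisubepeofu.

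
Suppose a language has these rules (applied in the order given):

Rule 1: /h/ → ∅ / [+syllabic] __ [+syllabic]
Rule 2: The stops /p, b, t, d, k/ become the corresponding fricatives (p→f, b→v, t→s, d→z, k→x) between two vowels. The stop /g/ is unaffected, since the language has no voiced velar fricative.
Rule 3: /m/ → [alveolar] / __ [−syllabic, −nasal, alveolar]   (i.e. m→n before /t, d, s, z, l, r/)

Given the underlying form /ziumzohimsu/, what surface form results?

Rule 1 (intervocalic h-deletion): /h/ occurs between vowels /o/ and /i/, so it deletes. /ziumzohimsu/ → ziumzoimsu.
Rule 2 (intervocalic spirantization): no segment meets the environment; /ziumzoimsu/ is unchanged.
Rule 3 (nasal place assimilation): /m/ precedes the alveolar consonant /z/, so it assimilates in place to [n]. /m/ precedes the alveolar consonant /s/, so it assimilates in place to [n]. /ziumzoimsu/ → ziunzoinsu.

ziunzoinsu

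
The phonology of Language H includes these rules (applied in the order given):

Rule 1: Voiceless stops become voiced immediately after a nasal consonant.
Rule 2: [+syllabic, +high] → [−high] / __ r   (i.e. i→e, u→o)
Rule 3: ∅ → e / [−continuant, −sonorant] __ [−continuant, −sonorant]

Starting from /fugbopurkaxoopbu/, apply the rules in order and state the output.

Rule 1 (post-nasal voicing): no segment meets the environment; /fugbopurkaxoopbu/ is unchanged.
Rule 2 (pre-rhotic lowering): /u/ is a high vowel immediately before /r/, so it lowers to [o]. /fugbopurkaxoopbu/ → fugboporkaxoopbu.
Rule 3 (stop-cluster e-epenthesis): /g/ and /b/ form a stop–stop cluster, so [e] is inserted between them. /p/ and /b/ form a stop–stop cluster, so [e] is inserted between them. /fugboporkaxoopbu/ → fugeboporkaxoopebu.

fugeboporkaxoopebu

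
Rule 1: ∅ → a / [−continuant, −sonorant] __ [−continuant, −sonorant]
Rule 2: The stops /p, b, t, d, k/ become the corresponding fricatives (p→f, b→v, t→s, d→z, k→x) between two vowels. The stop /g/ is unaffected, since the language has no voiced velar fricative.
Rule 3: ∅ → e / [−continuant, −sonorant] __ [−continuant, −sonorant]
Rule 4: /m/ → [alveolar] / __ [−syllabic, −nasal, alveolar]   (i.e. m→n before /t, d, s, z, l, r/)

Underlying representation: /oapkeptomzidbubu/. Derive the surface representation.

oafaxefasonzizavuvu

Rule 1 (stop-cluster a-epenthesis): /p/ and /k/ form a stop–stop cluster, so [a] is inserted between them. /p/ and /t/ form a stop–stop cluster, so [a] is inserted between them. /d/ and /b/ form a stop–stop cluster, so [a] is inserted between them. /oapkeptomzidbubu/ → oapakepatomzidabubu.
Rule 2 (intervocalic spirantization): /p/ is a stop between vowels /a/ and /a/, so it spirantizes to the fricative [f]. /k/ is a stop between vowels /a/ and /e/, so it spirantizes to the fricative [x]. /p/ is a stop between vowels /e/ and /a/, so it spirantizes to the fricative [f]. /t/ is a stop between vowels /a/ and /o/, so it spirantizes to the fricative [s]. /d/ is a stop between vowels /i/ and /a/, so it spirantizes to the fricative [z]. /b/ is a stop between vowels /a/ and /u/, so it spirantizes to the fricative [v]. /b/ is a stop between vowels /u/ and /u/, so it spirantizes to the fricative [v]. /oapakepatomzidabubu/ → oafaxefasomzizavuvu.
Rule 3 (stop-cluster e-epenthesis): no segment meets the environment; /oafaxefasomzizavuvu/ is unchanged.
Rule 4 (nasal place assimilation): /m/ precedes the alveolar consonant /z/, so it assimilates in place to [n]. /oafaxefasomzizavuvu/ → oafaxefasonzizavuvu.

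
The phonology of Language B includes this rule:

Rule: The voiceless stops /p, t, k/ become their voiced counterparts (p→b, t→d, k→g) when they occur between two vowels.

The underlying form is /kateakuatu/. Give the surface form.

Scanning /kateakuatu/: /k/ at position 1 is not in the conditioning environment; /t/ is a voiceless stop between vowels /a/ and /e/, so it voices to [d]; /k/ is a voiceless stop between vowels /a/ and /u/, so it voices to [g]; /t/ is a voiceless stop between vowels /a/ and /u/, so it voices to [d].
Result: [kadeaguadu].

kadeaguadu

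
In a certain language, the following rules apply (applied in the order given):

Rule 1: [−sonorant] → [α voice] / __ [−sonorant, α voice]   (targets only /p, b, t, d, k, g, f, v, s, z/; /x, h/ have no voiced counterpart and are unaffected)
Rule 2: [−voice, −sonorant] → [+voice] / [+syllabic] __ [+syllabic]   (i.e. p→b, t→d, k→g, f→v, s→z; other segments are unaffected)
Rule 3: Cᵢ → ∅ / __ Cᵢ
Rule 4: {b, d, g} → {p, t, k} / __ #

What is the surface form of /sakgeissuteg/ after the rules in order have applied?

Rule 1 (regressive voicing assimilation): /k/ precedes the voiced obstruent /g/, so it voices to [g] by assimilation. /sakgeissuteg/ → saggeissuteg.
Rule 2 (intervocalic voicing): /t/ is a voiceless obstruent between vowels /u/ and /e/, so it voices to [d]. /saggeissuteg/ → saggeissudeg.
Rule 3 (degemination): /gg/ is a geminate; the first /g/ deletes. /ss/ is a geminate; the first /s/ deletes. /saggeissudeg/ → sageisudeg.
Rule 4 (final devoicing): /g/ is a voiced stop in word-final position, so it devoices to [k]. /sageisudeg/ → sageisudek.

sageisudek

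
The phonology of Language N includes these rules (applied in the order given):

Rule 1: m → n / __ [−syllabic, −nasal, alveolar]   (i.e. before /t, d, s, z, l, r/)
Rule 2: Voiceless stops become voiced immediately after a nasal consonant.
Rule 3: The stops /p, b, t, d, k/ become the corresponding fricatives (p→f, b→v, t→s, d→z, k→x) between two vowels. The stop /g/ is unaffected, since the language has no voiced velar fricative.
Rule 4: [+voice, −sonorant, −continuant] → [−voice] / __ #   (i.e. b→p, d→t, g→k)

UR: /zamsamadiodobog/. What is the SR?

Rule 1 (nasal place assimilation): /m/ precedes the alveolar consonant /s/, so it assimilates in place to [n]. /zamsamadiodobog/ → zansamadiodobog.
Rule 2 (post-nasal voicing): no segment meets the environment; /zansamadiodobog/ is unchanged.
Rule 3 (intervocalic spirantization): /d/ is a stop between vowels /a/ and /i/, so it spirantizes to the fricative [z]. /d/ is a stop between vowels /o/ and /o/, so it spirantizes to the fricative [z]. /b/ is a stop between vowels /o/ and /o/, so it spirantizes to the fricative [v]. /zansamadiodobog/ → zansamaziozovog.
Rule 4 (final devoicing): /g/ is a voiced stop in word-final position, so it devoices to [k]. /zansamaziozovog/ → zansamaziozovok.

zansamaziozovok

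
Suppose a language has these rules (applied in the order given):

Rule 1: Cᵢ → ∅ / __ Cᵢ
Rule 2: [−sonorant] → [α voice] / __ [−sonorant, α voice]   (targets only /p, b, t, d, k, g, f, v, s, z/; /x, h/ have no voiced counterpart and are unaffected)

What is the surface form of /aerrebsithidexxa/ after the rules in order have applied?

aerepsithidexa

Rule 1 (degemination): /rr/ is a geminate; the first /r/ deletes. /xx/ is a geminate; the first /x/ deletes. /aerrebsithidexxa/ → aerebsithidexa.
Rule 2 (regressive voicing assimilation): /b/ precedes the voiceless obstruent /s/, so it devoices to [p] by assimilation. /aerebsithidexa/ → aerepsithidexa.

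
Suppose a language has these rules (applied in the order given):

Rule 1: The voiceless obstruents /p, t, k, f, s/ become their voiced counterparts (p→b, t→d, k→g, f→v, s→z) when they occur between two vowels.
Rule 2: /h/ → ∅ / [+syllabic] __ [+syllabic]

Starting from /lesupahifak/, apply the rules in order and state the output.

Rule 1 (intervocalic voicing): /s/ is a voiceless obstruent between vowels /e/ and /u/, so it voices to [z]. /p/ is a voiceless obstruent between vowels /u/ and /a/, so it voices to [b]. /f/ is a voiceless obstruent between vowels /i/ and /a/, so it voices to [v]. /lesupahifak/ → lezubahivak.
Rule 2 (intervocalic h-deletion): /h/ occurs between vowels /a/ and /i/, so it deletes. /lezubahivak/ → lezubaivak.

lezubaivak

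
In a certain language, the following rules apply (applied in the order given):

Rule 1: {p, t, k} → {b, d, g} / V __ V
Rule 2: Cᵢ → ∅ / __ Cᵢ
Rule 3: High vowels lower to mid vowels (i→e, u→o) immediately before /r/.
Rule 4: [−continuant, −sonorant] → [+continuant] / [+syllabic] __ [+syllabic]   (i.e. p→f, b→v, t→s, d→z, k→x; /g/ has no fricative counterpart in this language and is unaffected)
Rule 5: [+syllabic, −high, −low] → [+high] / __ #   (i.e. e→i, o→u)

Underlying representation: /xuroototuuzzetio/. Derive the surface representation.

xoroozozuuzeziu

Rule 1 (intervocalic voicing): /t/ is a voiceless stop between vowels /o/ and /o/, so it voices to [d]. /t/ is a voiceless stop between vowels /o/ and /u/, so it voices to [d]. /t/ is a voiceless stop between vowels /e/ and /i/, so it voices to [d]. /xuroototuuzzetio/ → xuroododuuzzedio.
Rule 2 (degemination): /zz/ is a geminate; the first /z/ deletes. /xuroododuuzzedio/ → xuroododuuzedio.
Rule 3 (pre-rhotic lowering): /u/ is a high vowel immediately before /r/, so it lowers to [o]. /xuroododuuzedio/ → xoroododuuzedio.
Rule 4 (intervocalic spirantization): /d/ is a stop between vowels /o/ and /o/, so it spirantizes to the fricative [z]. /d/ is a stop between vowels /o/ and /u/, so it spirantizes to the fricative [z]. /d/ is a stop between vowels /e/ and /i/, so it spirantizes to the fricative [z]. /xoroododuuzedio/ → xoroozozuuzezio.
Rule 5 (final vowel raising): /o/ is a mid vowel in word-final position, so it raises to [u]. /xoroozozuuzezio/ → xoroozozuuzeziu.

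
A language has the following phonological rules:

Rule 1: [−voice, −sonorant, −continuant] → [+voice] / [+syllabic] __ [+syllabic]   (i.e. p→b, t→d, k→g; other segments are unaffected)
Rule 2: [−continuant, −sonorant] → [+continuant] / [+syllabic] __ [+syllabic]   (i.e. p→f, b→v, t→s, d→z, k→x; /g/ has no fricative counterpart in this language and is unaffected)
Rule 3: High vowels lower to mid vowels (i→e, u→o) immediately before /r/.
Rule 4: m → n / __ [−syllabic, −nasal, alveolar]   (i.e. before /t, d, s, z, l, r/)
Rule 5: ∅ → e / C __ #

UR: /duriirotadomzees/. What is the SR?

Rule 1 (intervocalic voicing): /t/ is a voiceless stop between vowels /o/ and /a/, so it voices to [d]. /duriirotadomzees/ → duriirodadomzees.
Rule 2 (intervocalic spirantization): /d/ is a stop between vowels /o/ and /a/, so it spirantizes to the fricative [z]. /d/ is a stop between vowels /a/ and /o/, so it spirantizes to the fricative [z]. /duriirodadomzees/ → duriirozazomzees.
Rule 3 (pre-rhotic lowering): /u/ is a high vowel immediately before /r/, so it lowers to [o]. /i/ is a high vowel immediately before /r/, so it lowers to [e]. /duriirozazomzees/ → dorierozazomzees.
Rule 4 (nasal place assimilation): /m/ precedes the alveolar consonant /z/, so it assimilates in place to [n]. /dorierozazomzees/ → dorierozazonzees.
Rule 5 (final e-epenthesis): the form ends in the consonant /s/, so [e] is inserted word-finally. /dorierozazonzees/ → dorierozazonzeese.

dorierozazonzeese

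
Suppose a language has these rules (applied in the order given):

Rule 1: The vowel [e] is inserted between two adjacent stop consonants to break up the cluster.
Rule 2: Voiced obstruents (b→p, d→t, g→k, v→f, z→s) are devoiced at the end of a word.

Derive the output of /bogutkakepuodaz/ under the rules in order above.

Rule 1 (stop-cluster e-epenthesis): /t/ and /k/ form a stop–stop cluster, so [e] is inserted between them. /bogutkakepuodaz/ → bogutekakepuodaz.
Rule 2 (final devoicing): /z/ is a voiced obstruent in word-final position, so it devoices to [s]. /bogutekakepuodaz/ → bogutekakepuodas.

bogutekakepuodas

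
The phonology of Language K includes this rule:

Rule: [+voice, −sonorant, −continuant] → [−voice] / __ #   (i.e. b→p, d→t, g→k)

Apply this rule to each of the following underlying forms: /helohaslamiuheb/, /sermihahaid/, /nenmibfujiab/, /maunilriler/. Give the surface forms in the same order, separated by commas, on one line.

/helohaslamiuheb/: /b/ is a voiced stop in word-final position, so it devoices to [p]. → [helohaslamiuhep].
/sermihahaid/: /d/ is a voiced stop in word-final position, so it devoices to [t]. → [sermihahait].
/nenmibfujiab/: /b/ is a voiced stop in word-final position, so it devoices to [p]. → [nenmibfujiap].
/maunilriler/: the rule's environment is not met; surfaces unchanged as [maunilriler].

helohaslamiuhep, sermihahait, nenmibfujiap, maunilriler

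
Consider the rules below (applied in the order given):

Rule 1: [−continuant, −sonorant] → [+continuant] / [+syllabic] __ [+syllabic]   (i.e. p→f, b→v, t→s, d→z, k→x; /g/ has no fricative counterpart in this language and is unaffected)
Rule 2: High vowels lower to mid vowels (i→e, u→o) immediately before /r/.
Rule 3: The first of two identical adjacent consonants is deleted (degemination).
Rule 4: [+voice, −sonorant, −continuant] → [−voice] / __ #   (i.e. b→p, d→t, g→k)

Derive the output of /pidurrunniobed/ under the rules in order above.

Rule 1 (intervocalic spirantization): /d/ is a stop between vowels /i/ and /u/, so it spirantizes to the fricative [z]. /b/ is a stop between vowels /o/ and /e/, so it spirantizes to the fricative [v]. /pidurrunniobed/ → pizurrunnioved.
Rule 2 (pre-rhotic lowering): /u/ is a high vowel immediately before /r/, so it lowers to [o]. /pizurrunnioved/ → pizorrunnioved.
Rule 3 (degemination): /rr/ is a geminate; the first /r/ deletes. /nn/ is a geminate; the first /n/ deletes. /pizorrunnioved/ → pizorunioved.
Rule 4 (final devoicing): /d/ is a voiced stop in word-final position, so it devoices to [t]. /pizorunioved/ → pizoruniovet.

pizoruniovet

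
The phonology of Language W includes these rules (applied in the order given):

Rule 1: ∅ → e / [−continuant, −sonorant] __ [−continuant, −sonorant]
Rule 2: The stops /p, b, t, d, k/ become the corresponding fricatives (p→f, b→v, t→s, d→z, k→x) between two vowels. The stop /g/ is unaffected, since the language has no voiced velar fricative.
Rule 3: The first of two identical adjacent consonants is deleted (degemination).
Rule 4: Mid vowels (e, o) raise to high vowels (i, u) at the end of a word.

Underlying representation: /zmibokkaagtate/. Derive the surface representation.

Rule 1 (stop-cluster e-epenthesis): /k/ and /k/ form a stop–stop cluster, so [e] is inserted between them. /g/ and /t/ form a stop–stop cluster, so [e] is inserted between them. /zmibokkaagtate/ → zmibokekaagetate.
Rule 2 (intervocalic spirantization): /b/ is a stop between vowels /i/ and /o/, so it spirantizes to the fricative [v]. /k/ is a stop between vowels /o/ and /e/, so it spirantizes to the fricative [x]. /k/ is a stop between vowels /e/ and /a/, so it spirantizes to the fricative [x]. /t/ is a stop between vowels /e/ and /a/, so it spirantizes to the fricative [s]. /t/ is a stop between vowels /a/ and /e/, so it spirantizes to the fricative [s]. /zmibokekaagetate/ → zmivoxexaagesase.
Rule 3 (degemination): no segment meets the environment; /zmivoxexaagesase/ is unchanged.
Rule 4 (final vowel raising): /e/ is a mid vowel in word-final position, so it raises to [i]. /zmivoxexaagesase/ → zmivoxexaagesasi.

zmivoxexaagesasi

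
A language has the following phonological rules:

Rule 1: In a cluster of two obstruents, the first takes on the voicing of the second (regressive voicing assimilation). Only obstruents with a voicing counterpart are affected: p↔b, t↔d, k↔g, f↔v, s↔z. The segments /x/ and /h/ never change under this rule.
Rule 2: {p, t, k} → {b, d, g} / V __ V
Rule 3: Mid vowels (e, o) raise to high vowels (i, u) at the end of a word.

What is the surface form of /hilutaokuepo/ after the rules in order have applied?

hiludaoguebu

Rule 1 (regressive voicing assimilation): no segment meets the environment; /hilutaokuepo/ is unchanged.
Rule 2 (intervocalic voicing): /t/ is a voiceless stop between vowels /u/ and /a/, so it voices to [d]. /k/ is a voiceless stop between vowels /o/ and /u/, so it voices to [g]. /p/ is a voiceless stop between vowels /e/ and /o/, so it voices to [b]. /hilutaokuepo/ → hiludaoguebo.
Rule 3 (final vowel raising): /o/ is a mid vowel in word-final position, so it raises to [u]. /hiludaoguebo/ → hiludaoguebu.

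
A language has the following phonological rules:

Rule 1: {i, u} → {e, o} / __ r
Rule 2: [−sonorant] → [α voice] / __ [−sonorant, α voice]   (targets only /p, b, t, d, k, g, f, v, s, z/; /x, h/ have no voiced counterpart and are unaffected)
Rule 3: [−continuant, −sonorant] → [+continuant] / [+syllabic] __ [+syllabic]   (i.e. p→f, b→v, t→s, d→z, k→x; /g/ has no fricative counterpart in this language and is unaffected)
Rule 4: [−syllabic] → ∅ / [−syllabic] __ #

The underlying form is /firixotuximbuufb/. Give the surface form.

ferixosuximbuuv

Rule 1 (pre-rhotic lowering): /i/ is a high vowel immediately before /r/, so it lowers to [e]. /firixotuximbuufb/ → ferixotuximbuufb.
Rule 2 (regressive voicing assimilation): /f/ precedes the voiced obstruent /b/, so it voices to [v] by assimilation. /ferixotuximbuufb/ → ferixotuximbuuvb.
Rule 3 (intervocalic spirantization): /t/ is a stop between vowels /o/ and /u/, so it spirantizes to the fricative [s]. /ferixotuximbuuvb/ → ferixosuximbuuvb.
Rule 4 (final cluster simplification): /b/ is the second consonant of a word-final cluster /vb/, so it deletes. /ferixosuximbuuvb/ → ferixosuximbuuv.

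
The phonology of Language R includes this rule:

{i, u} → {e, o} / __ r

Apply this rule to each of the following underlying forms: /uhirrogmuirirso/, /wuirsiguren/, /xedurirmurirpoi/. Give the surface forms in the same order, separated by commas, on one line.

/uhirrogmuirirso/: /i/ is a high vowel immediately before /r/, so it lowers to [e]. /i/ is a high vowel immediately before /r/, so it lowers to [e]. /i/ is a high vowel immediately before /r/, so it lowers to [e]. → [uherrogmuererso].
/wuirsiguren/: /i/ is a high vowel immediately before /r/, so it lowers to [e]. /u/ is a high vowel immediately before /r/, so it lowers to [o]. → [wuersigoren].
/xedurirmurirpoi/: /u/ is a high vowel immediately before /r/, so it lowers to [o]. /i/ is a high vowel immediately before /r/, so it lowers to [e]. /u/ is a high vowel immediately before /r/, so it lowers to [o]. /i/ is a high vowel immediately before /r/, so it lowers to [e]. → [xedorermorerpoi].

uherrogmuererso, wuersigoren, xedorermorerpoi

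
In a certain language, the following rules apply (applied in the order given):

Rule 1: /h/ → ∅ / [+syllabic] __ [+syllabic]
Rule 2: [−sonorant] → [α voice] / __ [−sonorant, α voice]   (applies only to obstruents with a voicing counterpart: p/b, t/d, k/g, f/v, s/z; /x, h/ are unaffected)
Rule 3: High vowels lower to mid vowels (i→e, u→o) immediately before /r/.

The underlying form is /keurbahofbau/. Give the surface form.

Rule 1 (intervocalic h-deletion): /h/ occurs between vowels /a/ and /o/, so it deletes. /keurbahofbau/ → keurbaofbau.
Rule 2 (regressive voicing assimilation): /f/ precedes the voiced obstruent /b/, so it voices to [v] by assimilation. /keurbaofbau/ → keurbaovbau.
Rule 3 (pre-rhotic lowering): /u/ is a high vowel immediately before /r/, so it lowers to [o]. /keurbaovbau/ → keorbaovbau.

keorbaovbau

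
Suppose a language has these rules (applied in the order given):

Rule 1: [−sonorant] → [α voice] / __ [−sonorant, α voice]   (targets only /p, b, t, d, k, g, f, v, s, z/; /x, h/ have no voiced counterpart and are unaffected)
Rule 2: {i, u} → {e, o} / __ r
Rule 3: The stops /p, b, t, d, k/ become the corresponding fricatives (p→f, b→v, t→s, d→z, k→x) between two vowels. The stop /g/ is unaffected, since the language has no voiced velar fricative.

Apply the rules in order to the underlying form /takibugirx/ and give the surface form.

Rule 1 (regressive voicing assimilation): no segment meets the environment; /takibugirx/ is unchanged.
Rule 2 (pre-rhotic lowering): /i/ is a high vowel immediately before /r/, so it lowers to [e]. /takibugirx/ → takibugerx.
Rule 3 (intervocalic spirantization): /k/ is a stop between vowels /a/ and /i/, so it spirantizes to the fricative [x]. /b/ is a stop between vowels /i/ and /u/, so it spirantizes to the fricative [v]. /takibugerx/ → taxivugerx.

taxivugerx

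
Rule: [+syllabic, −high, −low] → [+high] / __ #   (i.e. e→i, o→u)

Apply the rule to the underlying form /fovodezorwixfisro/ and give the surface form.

fovodezorwixfisru

/o/ is a mid vowel in word-final position, so it raises to [u].
The other instances of /o/, /e/ do not occur in the required environment and remain unchanged.
Surface form: [fovodezorwixfisru].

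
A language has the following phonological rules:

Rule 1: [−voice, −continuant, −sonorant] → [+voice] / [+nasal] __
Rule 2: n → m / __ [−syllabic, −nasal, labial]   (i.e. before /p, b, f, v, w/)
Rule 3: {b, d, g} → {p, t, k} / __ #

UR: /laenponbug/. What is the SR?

laembombuk

Rule 1 (post-nasal voicing): /p/ is a voiceless stop immediately after the nasal /n/, so it voices to [b]. /laenponbug/ → laenbonbug.
Rule 2 (nasal place assimilation): /n/ precedes the labial consonant /b/, so it assimilates in place to [m]. /n/ precedes the labial consonant /b/, so it assimilates in place to [m]. /laenbonbug/ → laembombug.
Rule 3 (final devoicing): /g/ is a voiced stop in word-final position, so it devoices to [k]. /laembombug/ → laembombuk.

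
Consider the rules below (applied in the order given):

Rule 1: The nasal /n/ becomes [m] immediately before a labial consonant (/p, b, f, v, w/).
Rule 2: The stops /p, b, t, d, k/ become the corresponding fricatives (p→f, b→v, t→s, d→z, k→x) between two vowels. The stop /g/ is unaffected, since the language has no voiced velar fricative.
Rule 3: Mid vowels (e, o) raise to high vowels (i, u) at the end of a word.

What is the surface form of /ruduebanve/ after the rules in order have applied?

Rule 1 (nasal place assimilation): /n/ precedes the labial consonant /v/, so it assimilates in place to [m]. /ruduebanve/ → ruduebamve.
Rule 2 (intervocalic spirantization): /d/ is a stop between vowels /u/ and /u/, so it spirantizes to the fricative [z]. /b/ is a stop between vowels /e/ and /a/, so it spirantizes to the fricative [v]. /ruduebamve/ → ruzuevamve.
Rule 3 (final vowel raising): /e/ is a mid vowel in word-final position, so it raises to [i]. /ruzuevamve/ → ruzuevamvi.

ruzuevamvi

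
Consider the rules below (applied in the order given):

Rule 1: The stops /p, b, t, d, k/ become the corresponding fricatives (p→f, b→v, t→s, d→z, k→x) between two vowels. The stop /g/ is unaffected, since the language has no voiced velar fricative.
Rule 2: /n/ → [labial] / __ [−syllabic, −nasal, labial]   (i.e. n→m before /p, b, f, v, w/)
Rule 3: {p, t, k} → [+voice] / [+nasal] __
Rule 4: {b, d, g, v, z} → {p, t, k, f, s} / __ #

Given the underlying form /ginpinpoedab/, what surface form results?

Rule 1 (intervocalic spirantization): /d/ is a stop between vowels /e/ and /a/, so it spirantizes to the fricative [z]. /ginpinpoedab/ → ginpinpoezab.
Rule 2 (nasal place assimilation): /n/ precedes the labial consonant /p/, so it assimilates in place to [m]. /n/ precedes the labial consonant /p/, so it assimilates in place to [m]. /ginpinpoezab/ → gimpimpoezab.
Rule 3 (post-nasal voicing): /p/ is a voiceless stop immediately after the nasal /m/, so it voices to [b]. /p/ is a voiceless stop immediately after the nasal /m/, so it voices to [b]. /gimpimpoezab/ → gimbimboezab.
Rule 4 (final devoicing): /b/ is a voiced obstruent in word-final position, so it devoices to [p]. /gimbimboezab/ → gimbimboezap.

gimbimboezap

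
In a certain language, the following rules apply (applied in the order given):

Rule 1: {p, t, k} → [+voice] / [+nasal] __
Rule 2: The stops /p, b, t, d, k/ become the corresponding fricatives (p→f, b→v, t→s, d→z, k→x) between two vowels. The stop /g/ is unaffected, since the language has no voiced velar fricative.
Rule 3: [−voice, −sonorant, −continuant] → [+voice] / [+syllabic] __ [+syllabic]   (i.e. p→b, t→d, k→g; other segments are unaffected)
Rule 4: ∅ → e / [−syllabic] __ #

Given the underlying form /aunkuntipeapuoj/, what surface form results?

aungundifeafuoje

Rule 1 (post-nasal voicing): /k/ is a voiceless stop immediately after the nasal /n/, so it voices to [g]. /t/ is a voiceless stop immediately after the nasal /n/, so it voices to [d]. /aunkuntipeapuoj/ → aungundipeapuoj.
Rule 2 (intervocalic spirantization): /p/ is a stop between vowels /i/ and /e/, so it spirantizes to the fricative [f]. /p/ is a stop between vowels /a/ and /u/, so it spirantizes to the fricative [f]. /aungundipeapuoj/ → aungundifeafuoj.
Rule 3 (intervocalic voicing): no segment meets the environment; /aungundifeafuoj/ is unchanged.
Rule 4 (final e-epenthesis): the form ends in the consonant /j/, so [e] is inserted word-finally. /aungundifeafuoj/ → aungundifeafuoje.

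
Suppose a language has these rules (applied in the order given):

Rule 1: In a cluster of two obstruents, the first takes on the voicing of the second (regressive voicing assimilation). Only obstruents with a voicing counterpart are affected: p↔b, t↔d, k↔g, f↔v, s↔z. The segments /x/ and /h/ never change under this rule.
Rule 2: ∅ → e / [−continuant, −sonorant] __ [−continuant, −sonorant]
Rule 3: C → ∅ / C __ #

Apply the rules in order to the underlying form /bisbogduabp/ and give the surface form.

Rule 1 (regressive voicing assimilation): /s/ precedes the voiced obstruent /b/, so it voices to [z] by assimilation. /b/ precedes the voiceless obstruent /p/, so it devoices to [p] by assimilation. /bisbogduabp/ → bizbogduapp.
Rule 2 (stop-cluster e-epenthesis): /g/ and /d/ form a stop–stop cluster, so [e] is inserted between them. /p/ and /p/ form a stop–stop cluster, so [e] is inserted between them. /bizbogduapp/ → bizbogeduapep.
Rule 3 (final cluster simplification): no segment meets the environment; /bizbogeduapep/ is unchanged.

bizbogeduapep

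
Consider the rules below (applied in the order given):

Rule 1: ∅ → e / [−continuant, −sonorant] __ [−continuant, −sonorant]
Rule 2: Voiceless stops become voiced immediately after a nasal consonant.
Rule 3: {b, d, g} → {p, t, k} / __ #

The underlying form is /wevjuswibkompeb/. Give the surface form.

wevjuswibekombep

Rule 1 (stop-cluster e-epenthesis): /b/ and /k/ form a stop–stop cluster, so [e] is inserted between them. /wevjuswibkompeb/ → wevjuswibekompeb.
Rule 2 (post-nasal voicing): /p/ is a voiceless stop immediately after the nasal /m/, so it voices to [b]. /wevjuswibekompeb/ → wevjuswibekombeb.
Rule 3 (final devoicing): /b/ is a voiced stop in word-final position, so it devoices to [p]. /wevjuswibekombeb/ → wevjuswibekombep.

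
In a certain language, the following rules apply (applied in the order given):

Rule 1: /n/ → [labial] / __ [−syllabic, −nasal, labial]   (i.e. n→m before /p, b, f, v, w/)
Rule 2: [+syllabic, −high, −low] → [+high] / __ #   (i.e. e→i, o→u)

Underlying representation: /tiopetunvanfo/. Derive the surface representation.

Rule 1 (nasal place assimilation): /n/ precedes the labial consonant /v/, so it assimilates in place to [m]. /n/ precedes the labial consonant /f/, so it assimilates in place to [m]. /tiopetunvanfo/ → tiopetumvamfo.
Rule 2 (final vowel raising): /o/ is a mid vowel in word-final position, so it raises to [u]. /tiopetumvamfo/ → tiopetumvamfu.

tiopetumvamfu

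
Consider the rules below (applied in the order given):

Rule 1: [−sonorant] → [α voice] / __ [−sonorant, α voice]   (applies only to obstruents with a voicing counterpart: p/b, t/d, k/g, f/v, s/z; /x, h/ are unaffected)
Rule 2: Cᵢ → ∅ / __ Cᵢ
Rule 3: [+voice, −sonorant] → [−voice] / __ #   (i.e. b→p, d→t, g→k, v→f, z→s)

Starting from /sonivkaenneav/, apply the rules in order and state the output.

Rule 1 (regressive voicing assimilation): /v/ precedes the voiceless obstruent /k/, so it devoices to [f] by assimilation. /sonivkaenneav/ → sonifkaenneav.
Rule 2 (degemination): /nn/ is a geminate; the first /n/ deletes. /sonifkaenneav/ → sonifkaeneav.
Rule 3 (final devoicing): /v/ is a voiced obstruent in word-final position, so it devoices to [f]. /sonifkaeneav/ → sonifkaeneaf.

sonifkaeneaf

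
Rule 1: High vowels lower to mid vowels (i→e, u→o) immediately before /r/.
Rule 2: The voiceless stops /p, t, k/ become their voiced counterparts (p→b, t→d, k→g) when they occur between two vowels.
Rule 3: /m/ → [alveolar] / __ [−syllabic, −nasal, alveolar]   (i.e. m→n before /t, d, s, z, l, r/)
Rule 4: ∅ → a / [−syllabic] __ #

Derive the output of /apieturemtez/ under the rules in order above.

Rule 1 (pre-rhotic lowering): /u/ is a high vowel immediately before /r/, so it lowers to [o]. /apieturemtez/ → apietoremtez.
Rule 2 (intervocalic voicing): /p/ is a voiceless stop between vowels /a/ and /i/, so it voices to [b]. /t/ is a voiceless stop between vowels /e/ and /o/, so it voices to [d]. /apietoremtez/ → abiedoremtez.
Rule 3 (nasal place assimilation): /m/ precedes the alveolar consonant /t/, so it assimilates in place to [n]. /abiedoremtez/ → abiedorentez.
Rule 4 (final a-epenthesis): the form ends in the consonant /z/, so [a] is inserted word-finally. /abiedorentez/ → abiedorenteza.

abiedorenteza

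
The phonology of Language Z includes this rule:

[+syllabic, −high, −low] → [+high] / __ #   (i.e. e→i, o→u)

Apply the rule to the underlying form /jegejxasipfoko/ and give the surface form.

jegejxasipfoku

Scanning /jegejxasipfoko/: /e/ at position 2 is not in the conditioning environment; /e/ at position 4 is not in the conditioning environment; /o/ at position 12 is not in the conditioning environment; /o/ is a mid vowel in word-final position, so it raises to [u].
Result: [jegejxasipfoku].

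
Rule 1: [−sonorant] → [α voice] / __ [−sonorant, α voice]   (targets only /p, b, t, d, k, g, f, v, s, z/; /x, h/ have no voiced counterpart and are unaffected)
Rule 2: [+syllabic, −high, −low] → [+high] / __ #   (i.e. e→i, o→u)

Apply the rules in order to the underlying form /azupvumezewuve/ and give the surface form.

azubvumezewuvi

Rule 1 (regressive voicing assimilation): /p/ precedes the voiced obstruent /v/, so it voices to [b] by assimilation. /azupvumezewuve/ → azubvumezewuve.
Rule 2 (final vowel raising): /e/ is a mid vowel in word-final position, so it raises to [i]. /azubvumezewuve/ → azubvumezewuvi.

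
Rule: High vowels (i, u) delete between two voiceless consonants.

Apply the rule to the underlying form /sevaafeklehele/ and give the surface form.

No segment of /sevaafeklehele/ meets the structural description of the rule, so the form surfaces unchanged.

sevaafeklehele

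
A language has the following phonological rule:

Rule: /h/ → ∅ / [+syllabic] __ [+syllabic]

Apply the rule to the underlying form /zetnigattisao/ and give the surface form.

zetnigattisao

No segment of /zetnigattisao/ meets the structural description of the rule, so the form surfaces unchanged.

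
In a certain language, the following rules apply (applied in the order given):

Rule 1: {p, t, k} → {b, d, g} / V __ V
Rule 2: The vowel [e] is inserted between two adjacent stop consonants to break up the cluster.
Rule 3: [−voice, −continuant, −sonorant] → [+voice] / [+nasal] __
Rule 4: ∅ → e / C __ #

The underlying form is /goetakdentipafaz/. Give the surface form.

Rule 1 (intervocalic voicing): /t/ is a voiceless stop between vowels /e/ and /a/, so it voices to [d]. /p/ is a voiceless stop between vowels /i/ and /a/, so it voices to [b]. /goetakdentipafaz/ → goedakdentibafaz.
Rule 2 (stop-cluster e-epenthesis): /k/ and /d/ form a stop–stop cluster, so [e] is inserted between them. /goedakdentibafaz/ → goedakedentibafaz.
Rule 3 (post-nasal voicing): /t/ is a voiceless stop immediately after the nasal /n/, so it voices to [d]. /goedakedentibafaz/ → goedakedendibafaz.
Rule 4 (final e-epenthesis): the form ends in the consonant /z/, so [e] is inserted word-finally. /goedakedendibafaz/ → goedakedendibafaze.

goedakedendibafaze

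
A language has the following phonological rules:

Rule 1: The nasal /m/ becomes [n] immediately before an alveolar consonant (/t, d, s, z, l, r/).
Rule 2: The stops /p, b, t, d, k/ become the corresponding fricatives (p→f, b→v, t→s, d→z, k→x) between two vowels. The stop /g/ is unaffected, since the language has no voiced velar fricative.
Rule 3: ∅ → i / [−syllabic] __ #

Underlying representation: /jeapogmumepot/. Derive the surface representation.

jeafogmumefoti

Rule 1 (nasal place assimilation): no segment meets the environment; /jeapogmumepot/ is unchanged.
Rule 2 (intervocalic spirantization): /p/ is a stop between vowels /a/ and /o/, so it spirantizes to the fricative [f]. /p/ is a stop between vowels /e/ and /o/, so it spirantizes to the fricative [f]. /jeapogmumepot/ → jeafogmumefot.
Rule 3 (final i-epenthesis): the form ends in the consonant /t/, so [i] is inserted word-finally. /jeafogmumefot/ → jeafogmumefoti.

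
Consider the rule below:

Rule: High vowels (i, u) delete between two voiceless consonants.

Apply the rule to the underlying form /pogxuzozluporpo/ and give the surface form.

pogxuzozluporpo

No segment of /pogxuzozluporpo/ meets the structural description of the rule, so the form surfaces unchanged.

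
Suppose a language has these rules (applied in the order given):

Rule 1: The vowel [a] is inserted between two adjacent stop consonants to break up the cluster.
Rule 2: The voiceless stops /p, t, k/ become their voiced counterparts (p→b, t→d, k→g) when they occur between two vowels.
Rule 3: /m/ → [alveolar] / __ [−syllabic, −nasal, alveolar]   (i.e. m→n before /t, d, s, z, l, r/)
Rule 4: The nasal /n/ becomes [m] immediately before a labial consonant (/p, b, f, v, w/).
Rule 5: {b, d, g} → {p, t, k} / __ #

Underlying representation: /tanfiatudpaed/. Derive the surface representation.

tamfiadudabaet

Rule 1 (stop-cluster a-epenthesis): /d/ and /p/ form a stop–stop cluster, so [a] is inserted between them. /tanfiatudpaed/ → tanfiatudapaed.
Rule 2 (intervocalic voicing): /t/ is a voiceless stop between vowels /a/ and /u/, so it voices to [d]. /p/ is a voiceless stop between vowels /a/ and /a/, so it voices to [b]. /tanfiatudapaed/ → tanfiadudabaed.
Rule 3 (nasal place assimilation): no segment meets the environment; /tanfiadudabaed/ is unchanged.
Rule 4 (nasal place assimilation): /n/ precedes the labial consonant /f/, so it assimilates in place to [m]. /tanfiadudabaed/ → tamfiadudabaed.
Rule 5 (final devoicing): /d/ is a voiced stop in word-final position, so it devoices to [t]. /tamfiadudabaed/ → tamfiadudabaet.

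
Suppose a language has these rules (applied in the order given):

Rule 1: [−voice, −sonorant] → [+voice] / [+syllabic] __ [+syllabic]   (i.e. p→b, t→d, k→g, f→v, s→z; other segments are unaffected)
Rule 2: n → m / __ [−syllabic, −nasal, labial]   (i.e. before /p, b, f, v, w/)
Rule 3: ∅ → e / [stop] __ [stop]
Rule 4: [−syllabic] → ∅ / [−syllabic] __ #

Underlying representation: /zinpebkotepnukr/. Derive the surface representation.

Rule 1 (intervocalic voicing): /t/ is a voiceless obstruent between vowels /o/ and /e/, so it voices to [d]. /zinpebkotepnukr/ → zinpebkodepnukr.
Rule 2 (nasal place assimilation): /n/ precedes the labial consonant /p/, so it assimilates in place to [m]. /zinpebkodepnukr/ → zimpebkodepnukr.
Rule 3 (stop-cluster e-epenthesis): /b/ and /k/ form a stop–stop cluster, so [e] is inserted between them. /zimpebkodepnukr/ → zimpebekodepnukr.
Rule 4 (final cluster simplification): /r/ is the second consonant of a word-final cluster /kr/, so it deletes. /zimpebekodepnukr/ → zimpebekodepnuk.

zimpebekodepnuk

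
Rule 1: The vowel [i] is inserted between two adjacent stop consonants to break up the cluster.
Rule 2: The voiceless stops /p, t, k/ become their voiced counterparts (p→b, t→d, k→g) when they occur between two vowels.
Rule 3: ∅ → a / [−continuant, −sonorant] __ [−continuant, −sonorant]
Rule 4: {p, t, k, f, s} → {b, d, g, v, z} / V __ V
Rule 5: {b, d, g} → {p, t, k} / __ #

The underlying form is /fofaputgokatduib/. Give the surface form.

Rule 1 (stop-cluster i-epenthesis): /t/ and /g/ form a stop–stop cluster, so [i] is inserted between them. /t/ and /d/ form a stop–stop cluster, so [i] is inserted between them. /fofaputgokatduib/ → fofaputigokatiduib.
Rule 2 (intervocalic voicing): /p/ is a voiceless stop between vowels /a/ and /u/, so it voices to [b]. /t/ is a voiceless stop between vowels /u/ and /i/, so it voices to [d]. /k/ is a voiceless stop between vowels /o/ and /a/, so it voices to [g]. /t/ is a voiceless stop between vowels /a/ and /i/, so it voices to [d]. /fofaputigokatiduib/ → fofabudigogadiduib.
Rule 3 (stop-cluster a-epenthesis): no segment meets the environment; /fofabudigogadiduib/ is unchanged.
Rule 4 (intervocalic voicing): /f/ is a voiceless obstruent between vowels /o/ and /a/, so it voices to [v]. /fofabudigogadiduib/ → fovabudigogadiduib.
Rule 5 (final devoicing): /b/ is a voiced stop in word-final position, so it devoices to [p]. /fovabudigogadiduib/ → fovabudigogadiduip.

fovabudigogadiduip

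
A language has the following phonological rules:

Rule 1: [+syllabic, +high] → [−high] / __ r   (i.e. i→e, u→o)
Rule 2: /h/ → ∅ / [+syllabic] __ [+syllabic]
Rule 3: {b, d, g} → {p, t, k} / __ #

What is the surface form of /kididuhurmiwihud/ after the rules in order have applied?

kididuormiwiut

Rule 1 (pre-rhotic lowering): /u/ is a high vowel immediately before /r/, so it lowers to [o]. /kididuhurmiwihud/ → kididuhormiwihud.
Rule 2 (intervocalic h-deletion): /h/ occurs between vowels /u/ and /o/, so it deletes. /h/ occurs between vowels /i/ and /u/, so it deletes. /kididuhormiwihud/ → kididuormiwiud.
Rule 3 (final devoicing): /d/ is a voiced stop in word-final position, so it devoices to [t]. /kididuormiwiud/ → kididuormiwiut.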